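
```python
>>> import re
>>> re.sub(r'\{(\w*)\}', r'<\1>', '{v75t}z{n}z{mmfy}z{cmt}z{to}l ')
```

'<v75t>z<n>z<mmfy>z<cmt>z<to>l '

Matches: at [0:6] → '{v75t}'; at [7:10] → '{n}'; at [11:17] → '{mmfy}'; at [18:23] → '{cmt}'; at [24:28] → '{to}'.
Each match is replaced using the text its own group 1 captured.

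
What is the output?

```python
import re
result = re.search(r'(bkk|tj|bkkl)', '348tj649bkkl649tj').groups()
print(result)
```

('tj',)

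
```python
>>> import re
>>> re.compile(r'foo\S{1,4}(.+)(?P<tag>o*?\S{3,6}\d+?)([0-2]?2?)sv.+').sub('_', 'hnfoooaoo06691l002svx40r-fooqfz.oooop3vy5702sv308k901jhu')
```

Pattern: the literal 'foo', then 1 to 4 of a non-whitespace character; then one or more of any character (captured); then zero or more of the literal 'o' (lazy), then 3 to 6 of a non-whitespace character, then one or more of a digit (lazy) (captured as 'tag'); then optionally a character in [0-2], then optionally the literal '2' (captured); then the literal 'sv', then one or more of any character.
Matches: at [2:56] → 'foooaoo06691l002svx40r-fooqfz.oooop3vy5702sv308k901jhu'.
`sub` substitutes '_' at each match site.

'hn_'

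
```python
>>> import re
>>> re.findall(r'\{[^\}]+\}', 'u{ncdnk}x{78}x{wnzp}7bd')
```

With no groups in the pattern, `findall` gives back each whole match — 3 here.

['{ncdnk}', '{78}', '{wnzp}']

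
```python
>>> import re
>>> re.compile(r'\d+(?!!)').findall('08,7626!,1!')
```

Because the assertion is negative and zero-width, positions next to the forbidden text are skipped.
With no groups in the pattern, `findall` gives back each whole match — 2 here.

['08', '762']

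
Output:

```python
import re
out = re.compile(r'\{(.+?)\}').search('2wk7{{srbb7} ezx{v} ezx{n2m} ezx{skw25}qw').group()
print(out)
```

The match spans [4:12] → '{{srbb7}'.

{{srbb7}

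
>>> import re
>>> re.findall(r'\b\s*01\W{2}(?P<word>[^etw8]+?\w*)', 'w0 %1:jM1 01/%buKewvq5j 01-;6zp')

This matches a word boundary (`\b`, zero-width); then zero or more of whitespace, then the literal '01', then exactly 2 of a non-word character; then one or more of any character except [etw8] (lazy), then zero or more of a word character (captured as 'word').
`findall` collects group 1 from each match (2 total).

['buKewvq5j', '6zp']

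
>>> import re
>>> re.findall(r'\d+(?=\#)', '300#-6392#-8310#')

Because the assertion is zero-width, the text it checks is not consumed and won't appear in the result.
Walking the string: at [0:3] → '300'; at [5:9] → '6392'; at [11:15] → '8310'.
`findall` yields the raw match text (3 of them) because the pattern has no groups.

['300', '6392', '8310']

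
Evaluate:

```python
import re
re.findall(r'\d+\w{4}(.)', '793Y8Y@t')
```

Pattern: one or more of a digit, then exactly 4 of a word character; then any character (captured).
Scanning left to right: at [0:7] match '793Y8Y@', group 1 = '@'.
One capturing group, so `findall` returns just the captured substring from the one match — 1 in all.

['@']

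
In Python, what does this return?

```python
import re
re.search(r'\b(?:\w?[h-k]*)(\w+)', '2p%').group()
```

'2p'

The pattern matches a word boundary (`\b`, zero-width); then optionally a word character, then zero or more of a character in [h-k] (non-capturing group); then one or more of a word character (captured).
Unlike `match`, `search` isn't anchored — it looks for the pattern anywhere in the string.
The match spans [0:2] → '2p'.
Captured: group 1 = 'p'.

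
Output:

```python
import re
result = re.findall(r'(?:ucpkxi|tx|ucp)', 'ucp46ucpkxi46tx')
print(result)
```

['ucp', 'ucpkxi', 'tx']

Branches in `(...|...)` are attempted left-to-right; the first branch that allows the whole pattern to succeed is taken.
Walking the string: at [0:3] → 'ucp'; at [5:11] → 'ucpkxi'; at [13:15] → 'tx'.
Since nothing is captured, `findall` lists the 3 matched substrings directly.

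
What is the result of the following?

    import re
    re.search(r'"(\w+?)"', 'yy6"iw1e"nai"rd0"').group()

'"iw1e"'

`re.search` tries every starting position until one works.
The match spans [3:9] → '"iw1e"'.
Captured: group 1 = 'iw1e'.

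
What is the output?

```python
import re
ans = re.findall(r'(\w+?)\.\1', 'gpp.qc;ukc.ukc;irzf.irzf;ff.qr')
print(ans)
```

['ukc', 'irzf']

The backreference `\1` re-matches whatever the first group consumed, character for character.
Because there's exactly one group, `findall` drops the full match and keeps group 1 from each hit.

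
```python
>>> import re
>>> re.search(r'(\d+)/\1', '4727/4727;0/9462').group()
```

A backreference is literal: `\1` must see the identical characters the first group matched.
Unlike `match`, `search` isn't anchored — it looks for the pattern anywhere in the string.
The match spans [0:9] → '4727/4727'.
Captured: group 1 = '4727'.

'4727/4727'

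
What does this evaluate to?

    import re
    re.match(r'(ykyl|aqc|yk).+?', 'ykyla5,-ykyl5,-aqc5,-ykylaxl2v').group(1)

The match spans [0:5] → 'ykyla'.
Captured: group 1 = 'ykyl'.

'ykyl'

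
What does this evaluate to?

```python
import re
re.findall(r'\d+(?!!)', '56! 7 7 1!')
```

Because the assertion is negative and zero-width, positions next to the forbidden text are skipped.
`findall` yields the raw match text (3 of them) because the pattern has no groups.

['5', '7', '7']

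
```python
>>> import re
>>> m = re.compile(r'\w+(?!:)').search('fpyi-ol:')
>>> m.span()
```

(0, 4)

The negative lookahead/lookbehind blocks any match where the forbidden context is present.
`re.search` scans for the first position where the pattern succeeds.
The match spans [0:4] → 'fpyi'.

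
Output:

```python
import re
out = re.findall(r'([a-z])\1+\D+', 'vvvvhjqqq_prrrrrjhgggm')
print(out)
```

A backreference is literal: `\1` must see the identical characters the first group matched.
Matches: at [0:22] match 'vvvvhjqqq_prrrrrjhgggm', group 1 = 'v'.
One capturing group, so `findall` returns just the captured substring from the one match — 1 in all.

['v']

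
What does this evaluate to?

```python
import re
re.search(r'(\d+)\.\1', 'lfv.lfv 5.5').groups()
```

('5',)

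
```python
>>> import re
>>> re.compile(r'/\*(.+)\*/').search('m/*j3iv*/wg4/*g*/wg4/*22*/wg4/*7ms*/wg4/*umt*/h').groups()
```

The match spans [1:46] → '/*j3iv*/wg4/*g*/wg4/*22*/wg4/*7ms*/wg4/*umt*/'.
Captured: group 1 = 'j3iv*/wg4/*g*/wg4/*22*/wg4/*7ms*/wg4/*umt'.

('j3iv*/wg4/*g*/wg4/*22*/wg4/*7ms*/wg4/*umt',)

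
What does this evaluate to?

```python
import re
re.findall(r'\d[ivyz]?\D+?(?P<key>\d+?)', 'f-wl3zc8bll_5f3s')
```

The pattern matches a digit, then optionally one of [ivyz], then one or more of a non-digit (lazy); then one or more of a digit (lazy) (captured as 'key').
Scanning left to right: at [4:8] match '3zc8', group 1 = '8'; at [12:15] match '5f3', group 1 = '3'.
`findall` collects group 1 from each match (2 total).

['8', '3']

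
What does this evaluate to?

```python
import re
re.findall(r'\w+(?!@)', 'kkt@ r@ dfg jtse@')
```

The negative lookaround is zero-width — it rules out positions where the adjacent text would match, without consuming anything.
No capturing groups, so `findall` returns the 3 full match strings.

['kk', 'dfg', 'jts']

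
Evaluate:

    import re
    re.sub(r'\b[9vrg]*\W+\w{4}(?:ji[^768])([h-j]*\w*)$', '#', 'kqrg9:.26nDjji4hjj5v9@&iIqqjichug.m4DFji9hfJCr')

'kqrg9:.26nDjji4hjj5v9@&iIqqjichug#'

Pattern: a word boundary (`\b`, zero-width); then zero or more of one of [9vrg], then one or more of a non-word character, then exactly 4 of a word character; then the literal 'ji', then any character except [768] (non-capturing group); then zero or more of a character in [h-j], then zero or more of a word character (captured); then anchored at the end.
Matches: at [33:46] → '.m4DFji9hfJCr'.
`sub` substitutes '#' at each match site.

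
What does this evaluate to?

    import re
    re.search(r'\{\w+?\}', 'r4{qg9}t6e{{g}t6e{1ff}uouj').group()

'{qg9}'

The match spans [2:7] → '{qg9}'.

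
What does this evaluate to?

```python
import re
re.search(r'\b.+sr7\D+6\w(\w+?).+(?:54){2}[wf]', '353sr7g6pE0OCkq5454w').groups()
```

('E',)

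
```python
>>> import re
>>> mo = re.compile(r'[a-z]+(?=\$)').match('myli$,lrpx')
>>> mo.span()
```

(0, 4)

The positive lookaround only admits positions where the adjacent text matches; those characters stay outside the span.
`match` is anchored at position 0; if the pattern doesn't fit there, it returns None.
The match spans [0:4] → 'myli'.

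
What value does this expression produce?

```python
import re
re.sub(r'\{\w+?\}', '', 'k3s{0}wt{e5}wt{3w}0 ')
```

'k3swtwt0 '

Matches: at [3:6] → '{0}'; at [8:12] → '{e5}'; at [14:18] → '{3w}'.
`sub` substitutes '' at each match site.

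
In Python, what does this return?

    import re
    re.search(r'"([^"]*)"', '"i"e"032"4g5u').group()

The match spans [0:3] → '"i"'.

'"i"'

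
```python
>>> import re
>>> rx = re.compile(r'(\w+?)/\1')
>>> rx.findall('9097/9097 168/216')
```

['9097']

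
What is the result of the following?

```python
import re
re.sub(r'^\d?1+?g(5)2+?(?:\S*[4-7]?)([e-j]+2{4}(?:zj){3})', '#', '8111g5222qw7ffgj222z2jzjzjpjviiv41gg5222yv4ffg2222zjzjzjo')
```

'#o'

This matches anchored at the start of the string; then optionally a digit, then one or more of the literal '1' (lazy), then the literal 'g'; then a literal '5' (captured); then one or more of a literal '2' (lazy); then zero or more of a non-whitespace character, then optionally a character in [4-7] (non-capturing group); then one or more of a character in [e-j], then exactly 4 of a literal '2', then the literal 'zj' repeated 3 times (captured).
Matches: at [0:56] → '8111g5222qw7ffgj222z2jzjzjpjviiv41gg5222yv4ffg2222zjzjzj'.
Each match is replaced by '#'.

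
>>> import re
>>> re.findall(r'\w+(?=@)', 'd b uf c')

The lookaround is zero-width — it requires the adjacent text to match without consuming it, so the asserted text isn't part of the match.
With no groups in the pattern, `findall` gives back each whole match — 0 here.
Nothing in the string satisfies the pattern, so the list is empty.

[]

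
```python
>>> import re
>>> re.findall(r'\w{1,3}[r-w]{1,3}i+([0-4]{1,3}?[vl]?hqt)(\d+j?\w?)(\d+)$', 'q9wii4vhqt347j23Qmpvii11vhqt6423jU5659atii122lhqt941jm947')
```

The pattern matches 1 to 3 of a word character, then 1 to 3 of a character in [r-w], then one or more of a literal 'i'; then 1 to 3 of a character in [0-4] (lazy), then optionally one of [vl], then the literal 'hqt' (captured); then one or more of a digit, then optionally the literal 'j', then optionally a word character (captured); then one or more of a digit (captured); then anchored at the end.
Walking the string: at [36:57] match '59atii122lhqt941jm947', groups = ('122lhqt', '941jm', '947').
`findall` packs the 3 group values into a tuple for every match.

[('122lhqt', '941jm', '947')]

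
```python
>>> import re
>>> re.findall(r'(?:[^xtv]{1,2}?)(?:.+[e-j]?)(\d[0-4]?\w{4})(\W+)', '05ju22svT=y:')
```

[('22svT', '=')]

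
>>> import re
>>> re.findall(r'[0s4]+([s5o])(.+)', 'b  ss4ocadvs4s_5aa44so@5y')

This matches one or more of one of [0s4]; then one of [s5o] (captured); then one or more of any character (captured).
Scanning left to right: at [3:25] match 'ss4ocadvs4s_5aa44so@5y', groups = ('o', 'cadvs4s_5aa44so@5y').
With 2 capturing groups, `findall` returns a 2-tuple per match.

[('o', 'cadvs4s_5aa44so@5y')]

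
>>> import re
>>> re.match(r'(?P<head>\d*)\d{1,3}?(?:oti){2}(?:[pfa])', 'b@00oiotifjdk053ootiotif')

None

With `match`, the pattern is implicitly anchored at the beginning.
Here the pattern fails at index 0, so the call returns None.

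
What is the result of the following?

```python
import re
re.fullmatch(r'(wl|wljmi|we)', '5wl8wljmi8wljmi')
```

None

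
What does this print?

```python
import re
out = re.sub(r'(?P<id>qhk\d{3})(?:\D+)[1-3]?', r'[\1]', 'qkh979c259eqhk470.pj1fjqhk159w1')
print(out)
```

qkh979c259e[qhk470]fj[qhk159]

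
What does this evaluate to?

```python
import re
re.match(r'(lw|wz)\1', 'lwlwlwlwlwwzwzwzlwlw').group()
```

'lwlw'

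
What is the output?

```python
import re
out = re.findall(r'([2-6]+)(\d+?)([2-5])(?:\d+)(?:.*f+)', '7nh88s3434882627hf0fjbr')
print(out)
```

[('3434', '88', '2')]

Lazy quantifiers expand one character at a time until the remainder of the pattern can match.
`findall` packs the 3 group values into a tuple for every match.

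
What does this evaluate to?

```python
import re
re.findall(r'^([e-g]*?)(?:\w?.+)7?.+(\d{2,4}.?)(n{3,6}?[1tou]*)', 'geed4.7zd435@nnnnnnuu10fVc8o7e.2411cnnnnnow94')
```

[('', '11c', 'nnn')]

Pattern: anchored at the start of the string; then zero or more of a character in [e-g] (lazy) (captured); then optionally a word character, then one or more of any character (non-capturing group); then optionally a literal '7', then one or more of any character; then 2 to 4 of a digit, then optionally any character (captured); then 3 to 6 of a literal 'n' (lazy), then zero or more of one of [1tou] (captured).
The `?` after the quantifier makes it lazy — it takes as little as possible before letting the rest of the pattern try.
Scanning left to right: at [0:39] match 'geed4.7zd435@nnnnnnuu10fVc8o7e.2411cnnn', groups = ('', '11c', 'nnn').
With 3 capturing groups, `findall` returns a 3-tuple per match.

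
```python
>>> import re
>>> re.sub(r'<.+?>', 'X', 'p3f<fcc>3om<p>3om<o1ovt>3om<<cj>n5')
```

With the lazy modifier that quantifier settles for the fewest repetitions that let the rest of the pattern succeed (the atoms after it are unaffected and can still be greedy).
Matches: at [3:8] → '<fcc>'; at [11:14] → '<p>'; at [17:24] → '<o1ovt>'; at [27:32] → '<<cj>'.
Each match is replaced by 'X'.

'p3fX3omX3omX3omXn5'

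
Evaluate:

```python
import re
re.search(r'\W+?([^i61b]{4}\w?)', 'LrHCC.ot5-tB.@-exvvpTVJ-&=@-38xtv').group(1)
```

'ot5-t'

The pattern matches one or more of a non-word character (lazy); then exactly 4 of any character except [i61b], then optionally a word character (captured).
`re.search` scans for the first position where the pattern succeeds.
The match spans [5:11] → '.ot5-t'.
Captured: group 1 = 'ot5-t'.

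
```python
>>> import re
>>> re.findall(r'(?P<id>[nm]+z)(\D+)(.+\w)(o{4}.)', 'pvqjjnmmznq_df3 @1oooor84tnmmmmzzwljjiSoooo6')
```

[('nmmz', 'nq_df', '3 @1oooor84tnmmmmzzwljjiS', 'oooo6')]

With 4 capturing groups, `findall` returns a 4-tuple per match.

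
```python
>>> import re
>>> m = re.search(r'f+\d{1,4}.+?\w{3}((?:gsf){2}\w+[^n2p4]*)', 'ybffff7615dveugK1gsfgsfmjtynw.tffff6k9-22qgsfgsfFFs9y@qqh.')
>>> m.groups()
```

This matches one or more of a literal 'f'; then 1 to 4 of a digit, then one or more of any character (lazy); then exactly 3 of a word character; then the literal 'gsf' repeated 2 times, then one or more of a word character, then zero or more of any character except [n2p4] (captured).
With the lazy modifier that quantifier settles for the fewest repetitions that let the rest of the pattern succeed (the atoms after it are unaffected and can still be greedy).
`search` walks the string left to right and returns the first match it finds.
The match spans [2:39] → 'ffff7615dveugK1gsfgsfmjtynw.tffff6k9-'.
Captured: group 1 = 'gsfgsfmjtynw.tffff6k9-'.

('gsfgsfmjtynw.tffff6k9-',)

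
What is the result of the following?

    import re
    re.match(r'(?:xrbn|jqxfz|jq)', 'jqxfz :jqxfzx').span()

(0, 5)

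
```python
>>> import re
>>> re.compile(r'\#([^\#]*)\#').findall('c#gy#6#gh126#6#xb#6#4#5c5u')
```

['gy', 'gh126', 'xb', '4']

`findall` collects group 1 from each match (4 total).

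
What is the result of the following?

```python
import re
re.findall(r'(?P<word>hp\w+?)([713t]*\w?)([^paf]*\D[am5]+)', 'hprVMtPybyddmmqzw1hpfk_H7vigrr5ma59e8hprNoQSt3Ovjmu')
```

[('hpr', 'V', 'MtPybyddmm'), ('hpf', 'k', '_H7vigrr5ma5'), ('hpr', 'N', 'oQSt3Ovjm')]

Pattern: the literal 'hp', then one or more of a word character (lazy) (captured as 'word'); then zero or more of one of [713t], then optionally a word character (captured); then zero or more of any character except [paf], then a non-digit, then one or more of one of [am5] (captured).
With the lazy modifier that quantifier settles for the fewest repetitions that let the rest of the pattern succeed (the atoms after it are unaffected and can still be greedy).
Matches: at [0:14] match 'hprVMtPybyddmm', groups = ('hpr', 'V', 'MtPybyddmm'); at [18:34] match 'hpfk_H7vigrr5ma5', groups = ('hpf', 'k', '_H7vigrr5ma5'); at [37:50] match 'hprNoQSt3Ovjm', groups = ('hpr', 'N', 'oQSt3Ovjm').
Multiple groups make `findall` return tuples — one 3-tuple for each match.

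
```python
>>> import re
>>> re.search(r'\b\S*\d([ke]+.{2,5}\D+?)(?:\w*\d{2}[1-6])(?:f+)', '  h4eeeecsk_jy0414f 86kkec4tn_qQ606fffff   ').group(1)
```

The match spans [2:19] → 'h4eeeecsk_jy0414f'.
Captured: group 1 = 'eeeecsk_jy'.

'eeeecsk_jy'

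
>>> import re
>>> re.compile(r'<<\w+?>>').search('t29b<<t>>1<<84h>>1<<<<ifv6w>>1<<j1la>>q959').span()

`re.search` tries every starting position until one works.
The match spans [4:9] → '<<t>>'.

(4, 9)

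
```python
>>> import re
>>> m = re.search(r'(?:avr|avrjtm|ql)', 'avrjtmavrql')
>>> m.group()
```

'avr'

Alternation tries branches left to right and keeps the first one that lets the overall match succeed at that position.
`search` walks the string left to right and returns the first match it finds.
The match spans [0:3] → 'avr'.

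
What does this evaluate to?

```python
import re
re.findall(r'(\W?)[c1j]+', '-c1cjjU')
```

['-']

The pattern matches optionally a non-word character (captured); then one or more of one of [c1j].
Walking the string: at [0:6] match '-c1cjj', group 1 = '-'.
With a single group, `findall` returns only what that group captured — 1 item.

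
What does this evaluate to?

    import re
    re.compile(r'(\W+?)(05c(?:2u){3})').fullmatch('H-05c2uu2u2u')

None

Pattern: one or more of a non-word character (lazy) (captured); then the literal '05c', then the literal '2u' repeated 3 times (captured).
`fullmatch` succeeds only if the pattern covers the string from start to end.
Here there's no way to consume every character, so the call returns None.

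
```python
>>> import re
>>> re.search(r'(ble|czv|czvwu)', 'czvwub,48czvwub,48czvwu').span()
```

`|` is ordered: at each position the engine commits to the first alternative that works.
The match spans [0:3] → 'czv'.

(0, 3)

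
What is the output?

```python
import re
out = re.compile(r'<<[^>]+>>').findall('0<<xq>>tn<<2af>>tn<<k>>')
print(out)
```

['<<xq>>', '<<2af>>', '<<k>>']

Since nothing is captured, `findall` lists the 3 matched substrings directly.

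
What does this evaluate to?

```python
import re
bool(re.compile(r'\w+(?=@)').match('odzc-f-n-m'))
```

False

The lookaround is zero-width — it requires the adjacent text to match without consuming it, so the asserted text isn't part of the match.
`re.match` won't scan ahead — the pattern has to work from the very first character.
Here the pattern fails at index 0, so the call returns None, and `bool(None)` is False.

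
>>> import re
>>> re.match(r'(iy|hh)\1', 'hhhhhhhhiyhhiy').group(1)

`\1` has to match the exact text group 1 already captured.
`re.match` won't scan ahead — the pattern has to work from the very first character.
The match spans [0:4] → 'hhhh'.
Captured: group 1 = 'hh'.

'hh'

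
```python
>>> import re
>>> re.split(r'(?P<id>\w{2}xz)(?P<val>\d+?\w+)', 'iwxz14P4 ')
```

['', 'iwxz', '14P4', ' ']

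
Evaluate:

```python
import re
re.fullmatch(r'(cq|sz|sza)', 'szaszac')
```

For `fullmatch`, every character of the input must be accounted for by the pattern.
Here the string isn't matched end-to-end, so the call returns None.

None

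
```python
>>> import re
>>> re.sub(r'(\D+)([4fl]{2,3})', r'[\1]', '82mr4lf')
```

Each match is replaced using the text its own group 1 captured.

'82[mr]'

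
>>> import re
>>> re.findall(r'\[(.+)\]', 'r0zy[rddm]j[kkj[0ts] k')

['rddm]j[kkj[0ts']

Walking the string: at [4:20] match '[rddm]j[kkj[0ts]', group 1 = 'rddm]j[kkj[0ts'.
One capturing group, so `findall` returns just the captured substring from the one match — 1 in all.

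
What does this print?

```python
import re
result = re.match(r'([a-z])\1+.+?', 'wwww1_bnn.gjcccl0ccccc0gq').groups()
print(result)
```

`\1` has to match the exact text group 1 already captured.
With `match`, the pattern is implicitly anchored at the beginning.
The match spans [0:5] → 'wwww1'.
Captured: group 1 = 'w'.

('w',)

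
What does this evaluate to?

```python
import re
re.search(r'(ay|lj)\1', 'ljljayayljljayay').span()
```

(0, 4)

`\1` has to match the exact text group 1 already captured.
`search` walks the string left to right and returns the first match it finds.
The match spans [0:4] → 'ljlj'.
Captured: group 1 = 'lj'.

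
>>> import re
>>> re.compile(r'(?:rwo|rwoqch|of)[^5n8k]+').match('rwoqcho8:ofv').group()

With `match`, the pattern is implicitly anchored at the beginning.
The match spans [0:7] → 'rwoqcho'.

'rwoqcho'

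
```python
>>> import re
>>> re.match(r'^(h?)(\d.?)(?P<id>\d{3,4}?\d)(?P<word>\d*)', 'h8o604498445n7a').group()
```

'h8o604498445'

With `match`, the pattern is implicitly anchored at the beginning.
The match spans [0:12] → 'h8o604498445'.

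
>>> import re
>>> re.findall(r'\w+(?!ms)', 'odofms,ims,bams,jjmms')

The negative lookahead/lookbehind blocks any match where the forbidden context is present.
No capturing groups, so `findall` returns the 4 full match strings.

['odofms', 'ims', 'bams', 'jjmms']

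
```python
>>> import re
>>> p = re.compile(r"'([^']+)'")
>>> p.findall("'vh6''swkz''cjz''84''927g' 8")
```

['vh6', 'swkz', 'cjz', '84', '927g']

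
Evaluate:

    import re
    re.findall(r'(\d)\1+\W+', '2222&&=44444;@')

After group 1 captures some text, `\1` only succeeds where that same text appears again.
Walking the string: at [0:7] match '2222&&=', group 1 = '2'; at [7:14] match '44444;@', group 1 = '4'.
Because there's exactly one group, `findall` drops the full match and keeps group 1 from each hit.

['2', '4']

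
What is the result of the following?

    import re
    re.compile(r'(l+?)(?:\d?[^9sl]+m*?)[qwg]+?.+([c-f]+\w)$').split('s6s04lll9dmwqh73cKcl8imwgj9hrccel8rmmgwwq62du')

Pattern: one or more of a literal 'l' (lazy) (captured); then optionally a digit, then one or more of any character except [9sl], then zero or more of a literal 'm' (lazy) (non-capturing group); then one or more of one of [qwg] (lazy); then one or more of any character; then one or more of a character in [c-f], then a word character (captured); then anchored at the end.
Matches to split on: at [5:45] → 'lll9dmwqh73cKcl8imwgj9hrccel8rmmgwwq62du'.
The group in the pattern means `split` returns the separators' captures alongside the pieces.

['s6s04', 'lll', 'du', '']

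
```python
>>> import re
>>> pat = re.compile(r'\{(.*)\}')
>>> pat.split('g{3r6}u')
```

['g', '3r6', 'u']

Matches to split on: at [1:6] → '{3r6}'.
`re.split` interleaves the captured-group text with the surrounding fragments.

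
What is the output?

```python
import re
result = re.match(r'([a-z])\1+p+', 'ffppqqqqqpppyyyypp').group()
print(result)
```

ffpp

`\1` has to match the exact text group 1 already captured.
`match` is anchored at position 0; if the pattern doesn't fit there, it returns None.
The match spans [0:4] → 'ffpp'.
Captured: group 1 = 'f'.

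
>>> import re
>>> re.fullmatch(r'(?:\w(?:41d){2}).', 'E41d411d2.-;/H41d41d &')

For `fullmatch`, every character of the input must be accounted for by the pattern.
Here the pattern can't cover the whole string, so the call returns None.

None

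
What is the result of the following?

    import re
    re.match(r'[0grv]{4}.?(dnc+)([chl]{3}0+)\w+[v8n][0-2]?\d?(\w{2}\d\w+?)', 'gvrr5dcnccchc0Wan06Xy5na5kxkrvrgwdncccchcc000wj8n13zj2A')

None

The pattern matches exactly 4 of one of [0grv], then optionally any character; then the literal 'dn', then one or more of the literal 'c' (captured); then exactly 3 of one of [chl], then one or more of a literal '0' (captured); then one or more of a word character, then one of [v8n]; then optionally a character in [0-2], then optionally a digit; then exactly 2 of a word character, then a digit, then one or more of a word character (lazy) (captured).
With `match`, the pattern is implicitly anchored at the beginning.
Here position 0 doesn't satisfy it, so the call returns None.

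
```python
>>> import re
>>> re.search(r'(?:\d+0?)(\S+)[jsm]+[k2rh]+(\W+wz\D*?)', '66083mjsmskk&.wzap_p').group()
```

This matches one or more of a digit, then optionally a literal '0' (non-capturing group); then one or more of a non-whitespace character (captured); then one or more of one of [jsm]; then one or more of one of [k2rh]; then one or more of a non-word character, then the literal 'wz', then zero or more of a non-digit (lazy) (captured).
A `+?`/`*?`/`{m,n}?` starts at its minimum and grows only as far as needed for what follows to match.
`re.search` scans for the first position where the pattern succeeds.
The match spans [0:16] → '66083mjsmskk&.wz'.
Captured: group 1 = 'mjsm', group 2 = '&.wz'.

'66083mjsmskk&.wz'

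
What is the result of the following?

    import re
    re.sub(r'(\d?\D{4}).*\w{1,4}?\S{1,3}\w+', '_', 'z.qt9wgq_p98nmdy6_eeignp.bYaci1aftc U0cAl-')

This matches optionally a digit, then exactly 4 of a non-digit (captured); then zero or more of any character, then 1 to 4 of a word character (lazy), then 1 to 3 of a non-whitespace character; then one or more of a word character.
Every occurrence is swapped for '_'.

'_-'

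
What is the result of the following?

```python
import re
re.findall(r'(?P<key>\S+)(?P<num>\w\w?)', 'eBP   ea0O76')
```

This matches one or more of a non-whitespace character (captured as 'key'); then a word character, then optionally a word character (captured as 'num').
`findall` packs the 2 group values into a tuple for every match.

[('eB', 'P'), ('ea0O7', '6')]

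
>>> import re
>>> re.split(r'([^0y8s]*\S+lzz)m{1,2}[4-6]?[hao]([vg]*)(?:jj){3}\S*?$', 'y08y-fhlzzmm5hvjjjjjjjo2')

['', 'y08y-fhlzz', 'v', '']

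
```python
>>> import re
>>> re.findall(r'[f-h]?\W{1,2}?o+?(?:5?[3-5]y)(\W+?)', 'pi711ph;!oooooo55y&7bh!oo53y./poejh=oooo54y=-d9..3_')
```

Pattern: optionally a character in [f-h], then 1 to 2 of a non-word character (lazy), then one or more of a literal 'o' (lazy); then optionally the literal '5', then a character in [3-5], then a literal 'y' (non-capturing group); then one or more of a non-word character (lazy) (captured).
With the lazy modifier that quantifier settles for the fewest repetitions that let the rest of the pattern succeed (the atoms after it are unaffected and can still be greedy).
Matches: at [6:19] match 'h;!oooooo55y&', group 1 = '&'; at [21:29] match 'h!oo53y.', group 1 = '.'; at [34:44] match 'h=oooo54y=', group 1 = '='.
One capturing group, so `findall` returns just the captured substring from each match — 3 in all.

['&', '.', '=']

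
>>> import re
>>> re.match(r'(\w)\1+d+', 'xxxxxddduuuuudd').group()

'xxxxxddd'

`re.match` only tries the pattern at the start of the string.
The match spans [0:8] → 'xxxxxddd'.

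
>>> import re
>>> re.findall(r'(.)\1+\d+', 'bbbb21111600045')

`\1` is not a pattern — it's the concrete string captured by group 1, re-applied verbatim.
Because there's exactly one group, `findall` drops the full match and keeps group 1 from the one hit.

['b']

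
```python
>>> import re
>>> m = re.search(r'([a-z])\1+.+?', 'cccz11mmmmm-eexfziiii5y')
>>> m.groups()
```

('c',)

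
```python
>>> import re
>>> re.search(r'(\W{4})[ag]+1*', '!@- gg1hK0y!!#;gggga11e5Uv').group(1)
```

'!@- '

The pattern matches exactly 4 of a non-word character (captured); then one or more of one of [ag]; then zero or more of a literal '1'.
Unlike `match`, `search` isn't anchored — it looks for the pattern anywhere in the string.
The match spans [0:7] → '!@- gg1'.
Captured: group 1 = '!@- '.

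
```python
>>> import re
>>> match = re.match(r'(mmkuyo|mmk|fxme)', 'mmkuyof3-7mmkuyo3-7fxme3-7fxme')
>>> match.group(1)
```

The match spans [0:6] → 'mmkuyo'.
Captured: group 1 = 'mmkuyo'.

'mmkuyo'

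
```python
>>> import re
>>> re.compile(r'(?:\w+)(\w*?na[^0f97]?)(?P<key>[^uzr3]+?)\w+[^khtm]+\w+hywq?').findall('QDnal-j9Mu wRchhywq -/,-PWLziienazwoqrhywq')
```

[('nal', '-'), ('naz', 'w')]

The pattern matches one or more of a word character (non-capturing group); then zero or more of a word character (lazy), then the literal 'na', then optionally any character except [0f97] (captured); then one or more of any character except [uzr3] (lazy) (captured as 'key'); then one or more of a word character, then one or more of any character except [khtm], then one or more of a word character; then the literal 'hyw', then optionally a literal 'q'.
With the lazy modifier that quantifier settles for the fewest repetitions that let the rest of the pattern succeed (the atoms after it are unaffected and can still be greedy).
Scanning left to right: at [0:19] match 'QDnal-j9Mu wRchhywq', groups = ('nal', '-'); at [24:42] match 'PWLziienazwoqrhywq', groups = ('naz', 'w').
With 2 capturing groups, `findall` returns a 2-tuple per match.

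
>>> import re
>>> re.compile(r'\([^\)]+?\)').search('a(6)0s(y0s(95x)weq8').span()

The match spans [1:4] → '(6)'.

(1, 4)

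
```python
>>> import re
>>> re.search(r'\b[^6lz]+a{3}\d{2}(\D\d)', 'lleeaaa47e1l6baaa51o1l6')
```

Pattern: a word boundary (`\b`, zero-width); then one or more of any character except [6lz], then exactly 3 of the literal 'a'; then exactly 2 of a digit; then a non-digit, then a digit (captured).
Here the pattern never matches, so the call returns None.

None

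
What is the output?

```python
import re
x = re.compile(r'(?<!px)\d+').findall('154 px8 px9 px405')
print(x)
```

['154', '05']

The negative lookaround is zero-width — it rules out positions where the adjacent text would match, without consuming anything.
Matches: at [0:3] → '154'; at [15:17] → '05'.
With no groups in the pattern, `findall` gives back each whole match — 2 here.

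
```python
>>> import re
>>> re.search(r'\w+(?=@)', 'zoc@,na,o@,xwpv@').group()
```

'zoc'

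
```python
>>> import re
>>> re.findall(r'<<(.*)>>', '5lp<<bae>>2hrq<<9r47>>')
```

['bae>>2hrq<<9r47']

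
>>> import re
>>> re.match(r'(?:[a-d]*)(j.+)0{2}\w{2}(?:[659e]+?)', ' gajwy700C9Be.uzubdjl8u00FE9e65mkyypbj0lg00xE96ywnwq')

None

The pattern matches zero or more of a character in [a-d] (non-capturing group); then the literal 'j', then one or more of any character (captured); then exactly 2 of the literal '0', then exactly 2 of a word character; then one or more of one of [659e] (lazy) (non-capturing group).
`re.match` won't scan ahead — the pattern has to work from the very first character.
Here the pattern fails at index 0, so the call returns None.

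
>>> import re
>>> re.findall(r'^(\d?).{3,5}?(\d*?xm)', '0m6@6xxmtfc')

With 2 capturing groups, `findall` returns a 2-tuple per match.

[('0', 'xm')]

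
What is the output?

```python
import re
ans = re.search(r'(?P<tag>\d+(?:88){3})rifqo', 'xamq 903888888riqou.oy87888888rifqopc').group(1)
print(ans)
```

87888888

This matches one or more of a digit, then the literal '88' repeated 3 times (captured as 'tag'); then the literal 'ri', then the literal 'fqo'.
`re.search` scans for the first position where the pattern succeeds.
The match spans [22:35] → '87888888rifqo'.
Captured: group 1 = '87888888'.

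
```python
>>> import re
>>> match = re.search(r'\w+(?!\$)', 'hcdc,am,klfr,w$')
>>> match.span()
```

(0, 4)

The negative lookaround is zero-width — it rules out positions where the adjacent text would match, without consuming anything.
Unlike `match`, `search` isn't anchored — it looks for the pattern anywhere in the string.
The match spans [0:4] → 'hcdc'.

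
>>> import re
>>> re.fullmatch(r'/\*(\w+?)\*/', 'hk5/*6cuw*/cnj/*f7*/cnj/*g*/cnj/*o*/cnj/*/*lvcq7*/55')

None

`fullmatch` succeeds only if the pattern covers the string from start to end.
Here the string isn't matched end-to-end, so the call returns None.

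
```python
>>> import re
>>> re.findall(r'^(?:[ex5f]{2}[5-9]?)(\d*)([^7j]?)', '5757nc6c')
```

[]

This matches anchored at the start of the string; then exactly 2 of one of [ex5f], then optionally a character in [5-9] (non-capturing group); then zero or more of a digit (captured); then optionally any character except [7j] (captured).
With 2 capturing groups, `findall` returns a 2-tuple per match.
Nothing in the string satisfies the pattern, so the list is empty.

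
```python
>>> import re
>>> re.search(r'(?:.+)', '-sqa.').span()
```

The pattern matches one or more of any character (non-capturing group).
`re.search` tries every starting position until one works.
The match spans [0:5] → '-sqa.'.

(0, 5)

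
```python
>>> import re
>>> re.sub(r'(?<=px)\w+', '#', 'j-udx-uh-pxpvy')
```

Because the assertion is zero-width, the text it checks is not consumed and won't appear in the result.
Matches: at [11:14] → 'pvy'.
Each match is replaced by '#'.

'j-udx-uh-px#'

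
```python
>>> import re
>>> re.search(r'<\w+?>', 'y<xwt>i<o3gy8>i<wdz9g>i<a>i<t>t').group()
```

'<xwt>'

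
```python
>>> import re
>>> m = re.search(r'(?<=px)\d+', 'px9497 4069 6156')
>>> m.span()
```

The `(?=…)`/`(?<=…)` assertion just peeks at neighbouring text; it doesn't advance the match position.
The match spans [2:6] → '9497'.

(2, 6)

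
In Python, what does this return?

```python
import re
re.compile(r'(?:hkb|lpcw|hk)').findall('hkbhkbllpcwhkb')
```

Branches in `(...|...)` are attempted left-to-right; the first branch that allows the whole pattern to succeed is taken.
Matches: at [0:3] → 'hkb'; at [3:6] → 'hkb'; at [7:11] → 'lpcw'; at [11:14] → 'hkb'.
No capturing groups, so `findall` returns the 4 full match strings.

['hkb', 'hkb', 'lpcw', 'hkb']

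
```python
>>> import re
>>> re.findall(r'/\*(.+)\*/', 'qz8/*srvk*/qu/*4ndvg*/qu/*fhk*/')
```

Matches: at [3:31] match '/*srvk*/qu/*4ndvg*/qu/*fhk*/', group 1 = 'srvk*/qu/*4ndvg*/qu/*fhk'.
`findall` collects group 1 from the one match (1 total).

['srvk*/qu/*4ndvg*/qu/*fhk']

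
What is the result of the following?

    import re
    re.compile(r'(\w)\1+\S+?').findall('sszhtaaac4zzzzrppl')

The backreference `\1` re-matches whatever the first group consumed, character for character.
Matches: at [0:3] match 'ssz', group 1 = 's'; at [5:9] match 'aaac', group 1 = 'a'; at [10:15] match 'zzzzr', group 1 = 'z'; at [15:18] match 'ppl', group 1 = 'p'.
`findall` collects group 1 from each match (4 total).

['s', 'a', 'z', 'p']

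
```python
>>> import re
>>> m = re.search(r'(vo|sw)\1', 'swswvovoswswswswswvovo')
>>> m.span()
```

(0, 4)

The backreference `\1` re-matches whatever the first group consumed, character for character.
`re.search` tries every starting position until one works.
The match spans [0:4] → 'swsw'.
Captured: group 1 = 'sw'.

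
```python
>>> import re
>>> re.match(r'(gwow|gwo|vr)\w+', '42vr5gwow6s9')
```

`match` is anchored at position 0; if the pattern doesn't fit there, it returns None.
Here position 0 doesn't satisfy it, so the call returns None.

None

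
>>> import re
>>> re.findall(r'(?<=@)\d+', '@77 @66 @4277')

The positive lookaround only admits positions where the adjacent text matches; those characters stay outside the span.
Matches: at [1:3] → '77'; at [5:7] → '66'; at [9:13] → '4277'.
No capturing groups, so `findall` returns the 3 full match strings.

['77', '66', '4277']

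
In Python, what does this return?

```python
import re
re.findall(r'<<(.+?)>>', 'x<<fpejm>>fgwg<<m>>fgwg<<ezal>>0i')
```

Lazy quantifiers expand one character at a time until the remainder of the pattern can match.
Walking the string: at [1:10] match '<<fpejm>>', group 1 = 'fpejm'; at [14:19] match '<<m>>', group 1 = 'm'; at [23:31] match '<<ezal>>', group 1 = 'ezal'.
Because there's exactly one group, `findall` drops the full match and keeps group 1 from each hit.

['fpejm', 'm', 'ezal']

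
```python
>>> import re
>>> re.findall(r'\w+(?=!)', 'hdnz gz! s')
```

The positive lookaround only admits positions where the adjacent text matches; those characters stay outside the span.
Matches: at [5:7] → 'gz'.
With no groups in the pattern, `findall` gives back each whole match — 1 here.

['gz']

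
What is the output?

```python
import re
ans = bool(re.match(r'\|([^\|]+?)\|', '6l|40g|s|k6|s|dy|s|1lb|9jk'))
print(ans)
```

`re.match` only tries the pattern at the start of the string.
Here the pattern fails at index 0, so the call returns None, and `bool(None)` is False.

False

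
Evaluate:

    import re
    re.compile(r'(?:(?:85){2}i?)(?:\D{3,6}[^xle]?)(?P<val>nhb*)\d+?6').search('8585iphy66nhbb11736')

None

Pattern: the literal '85' repeated 2 times, then optionally the literal 'i' (non-capturing group); then 3 to 6 of a non-digit, then optionally any character except [xle] (non-capturing group); then the literal 'nh', then zero or more of a literal 'b' (captured as 'val'); then one or more of a digit (lazy), then a literal '6'.
`search` walks the string left to right and returns the first match it finds.
Here the pattern never matches, so the call returns None.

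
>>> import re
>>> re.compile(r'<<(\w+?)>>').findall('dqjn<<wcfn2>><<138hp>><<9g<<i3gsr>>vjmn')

['wcfn2', '138hp', 'i3gsr']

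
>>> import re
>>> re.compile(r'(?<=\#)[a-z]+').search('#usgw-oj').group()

'usgw'

The lookaround is zero-width — it requires the adjacent text to match without consuming it, so the asserted text isn't part of the match.
Unlike `match`, `search` isn't anchored — it looks for the pattern anywhere in the string.
The match spans [1:5] → 'usgw'.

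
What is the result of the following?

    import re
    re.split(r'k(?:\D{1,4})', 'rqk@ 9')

The pattern matches a literal 'k'; then 1 to 4 of a non-digit (non-capturing group).
`split` removes every match and returns the 2 fragments in between.

['rq', '9']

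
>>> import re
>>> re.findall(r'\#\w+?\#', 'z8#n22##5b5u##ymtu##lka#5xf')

['#n22#', '#5b5u#', '#ymtu#', '#lka#']

With no groups in the pattern, `findall` gives back each whole match — 4 here.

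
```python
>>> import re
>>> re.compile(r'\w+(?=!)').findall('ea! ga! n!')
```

Lookahead/lookbehind check context without consuming it, so the matched span excludes the asserted characters.
No capturing groups, so `findall` returns the 3 full match strings.

['ea', 'ga', 'n']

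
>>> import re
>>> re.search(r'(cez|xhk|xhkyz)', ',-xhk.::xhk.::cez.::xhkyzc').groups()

('xhk',)

`re.search` tries every starting position until one works.
The match spans [2:5] → 'xhk'.
Captured: group 1 = 'xhk'.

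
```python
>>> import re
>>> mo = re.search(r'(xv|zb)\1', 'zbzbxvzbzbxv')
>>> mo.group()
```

After group 1 captures some text, `\1` only succeeds where that same text appears again.
The match spans [0:4] → 'zbzb'.

'zbzb'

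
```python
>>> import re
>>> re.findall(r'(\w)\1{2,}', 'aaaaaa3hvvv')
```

A backreference is literal: `\1` must see the identical characters the first group matched.
Scanning left to right: at [0:6] match 'aaaaaa', group 1 = 'a'; at [8:11] match 'vvv', group 1 = 'v'.
One capturing group, so `findall` returns just the captured substring from each match — 2 in all.

['a', 'v']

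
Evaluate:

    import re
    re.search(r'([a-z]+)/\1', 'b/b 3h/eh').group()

The backreference `\1` re-matches whatever the first group consumed, character for character.
The match spans [0:3] → 'b/b'.

'b/b'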